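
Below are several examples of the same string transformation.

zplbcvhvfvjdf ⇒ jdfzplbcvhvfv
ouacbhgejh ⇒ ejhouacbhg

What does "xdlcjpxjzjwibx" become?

ibxxdlcjpxjzjw

Each output is the input with this applied: move the last 3 characters to the front (rotate right by 3).
On "xdlcjpxjzjwibx" that produces "ibxxdlcjpxjzjw".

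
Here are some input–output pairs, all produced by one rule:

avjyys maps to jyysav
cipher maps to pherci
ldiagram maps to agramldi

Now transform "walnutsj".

In each case the input is transformed by: swap the front and back halves of the string, then move the last character to the front.
Applying both steps to "walnutsj": "utsjwaln", then "nutsjwal".

nutsjwal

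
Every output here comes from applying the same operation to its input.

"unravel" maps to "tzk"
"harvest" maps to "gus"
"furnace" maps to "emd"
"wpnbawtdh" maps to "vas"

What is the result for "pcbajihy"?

ozg

The rule is to shift every letter 1 place backward in the alphabet (wrapping around), then keep one character in every 3, starting at position 1 (positions 1st, 4th, 7th, ...).
On "pcbajihy": the first step gives "obazihgx", and the second then gives "ozg".
(Check on "furnace": → "etqmzbd" → "emd" ✓)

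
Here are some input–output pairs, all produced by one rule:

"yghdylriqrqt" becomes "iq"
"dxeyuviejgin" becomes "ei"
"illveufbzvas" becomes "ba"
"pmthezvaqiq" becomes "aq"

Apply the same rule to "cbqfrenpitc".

The transformation: keep one character in every 3, starting at position 2 (positions 2nd, 5th, 8th, ...), then delete the first 2 characters.
Working it through for "cbqfrenpitc": intermediate "brpc", final "pc".

pc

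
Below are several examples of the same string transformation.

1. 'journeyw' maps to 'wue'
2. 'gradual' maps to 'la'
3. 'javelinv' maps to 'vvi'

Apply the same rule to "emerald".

de

What's happening: move the last 2 characters to the front (rotate right by 2), then keep one character in every 3, starting at position 2 (positions 2nd, 5th, 8th, ...).
Working it through for "emerald": intermediate "ldemera", final "de".
(Check on "journeyw": → "ywjourne" → "wue" ✓)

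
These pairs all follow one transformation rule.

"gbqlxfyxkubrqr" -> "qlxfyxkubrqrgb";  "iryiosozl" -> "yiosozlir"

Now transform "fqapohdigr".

The transformation: move the first 2 characters to the end (rotate left by 2).
"fqapohdigr" → "apohdigrfq".

apohdigrfq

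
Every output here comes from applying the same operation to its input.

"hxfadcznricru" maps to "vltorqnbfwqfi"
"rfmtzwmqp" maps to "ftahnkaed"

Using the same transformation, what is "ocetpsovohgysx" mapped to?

cqshdgcjcvumgl

Each output is the input with this applied: shift every letter 12 places backward in the alphabet (wrapping around).
On "ocetpsovohgysx" that produces "cqshdgcjcvumgl".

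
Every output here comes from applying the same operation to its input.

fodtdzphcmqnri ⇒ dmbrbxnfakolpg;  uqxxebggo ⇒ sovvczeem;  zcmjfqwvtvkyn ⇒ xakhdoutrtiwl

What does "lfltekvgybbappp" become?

Looking at the pairs, the operation is to shift every letter 2 places backward in the alphabet (wrapping around).
"lfltekvgybbappp" → "jdjrcitewzzynnn".

jdjrcitewzzynnn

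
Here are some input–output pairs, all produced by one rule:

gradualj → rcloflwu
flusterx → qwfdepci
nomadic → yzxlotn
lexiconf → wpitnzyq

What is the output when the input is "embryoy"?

pxmcjzj

The rule is to shift every letter 11 places forward in the alphabet (wrapping around).
Applying that to "embryoy" gives "pxmcjzj".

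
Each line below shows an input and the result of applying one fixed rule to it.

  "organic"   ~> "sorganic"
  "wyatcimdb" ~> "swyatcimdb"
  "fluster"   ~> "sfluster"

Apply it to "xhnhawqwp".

sxhnhawqwp

In each case the input is transformed by: prepend "s".
On "xhnhawqwp" that produces "sxhnhawqwp".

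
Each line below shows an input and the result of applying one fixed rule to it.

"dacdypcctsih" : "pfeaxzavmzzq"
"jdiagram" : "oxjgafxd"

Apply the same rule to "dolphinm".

fkjalime

Looking at the pairs, the operation is to shift every letter 3 places backward in the alphabet (wrapping around), then move the last 3 characters to the front (rotate right by 3).
Working it through for "dolphinm": intermediate "alimefkj", final "fkjalime".
(Check on "dacdypcctsih": → "axzavmzzqpfe" → "pfeaxzavmzzq" ✓)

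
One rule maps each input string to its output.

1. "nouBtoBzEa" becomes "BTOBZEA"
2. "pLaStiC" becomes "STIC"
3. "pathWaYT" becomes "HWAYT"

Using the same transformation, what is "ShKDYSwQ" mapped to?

DYSWQ

Rule — delete the first 3 characters, then convert every letter to uppercase.
Applying that to "ShKDYSwQ" gives "DYSWQ".
(Check on "nouBtoBzEa": → "BtoBzEa" → "BTOBZEA" ✓)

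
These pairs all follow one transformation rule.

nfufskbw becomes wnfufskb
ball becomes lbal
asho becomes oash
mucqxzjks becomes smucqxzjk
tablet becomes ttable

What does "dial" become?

ldia

The pattern: move the last character to the front.
"dial" → "ldia".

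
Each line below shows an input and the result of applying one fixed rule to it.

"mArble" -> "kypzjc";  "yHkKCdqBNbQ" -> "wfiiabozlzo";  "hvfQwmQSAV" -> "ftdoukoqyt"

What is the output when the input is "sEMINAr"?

qckglyp

The transformation: shift every letter 2 places backward in the alphabet (wrapping around), then convert every letter to lowercase.
Working it through for "sEMINAr": intermediate "qCKGLYp", final "qckglyp".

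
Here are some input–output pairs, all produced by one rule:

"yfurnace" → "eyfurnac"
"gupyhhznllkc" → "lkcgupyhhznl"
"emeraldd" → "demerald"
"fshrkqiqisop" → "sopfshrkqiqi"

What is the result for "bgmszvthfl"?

In each case the input is transformed by: move the first 3 characters to the end (rotate left by 3), then swap the front and back halves of the string.
For "bgmszvthfl", step one produces "szvthflbgm"; step two turns that into "flbgmszvth".

flbgmszvth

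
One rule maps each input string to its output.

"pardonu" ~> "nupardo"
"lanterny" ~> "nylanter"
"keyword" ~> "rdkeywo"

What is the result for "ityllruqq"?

The transformation: move the last 2 characters to the front (rotate right by 2).
For "ityllruqq" the result is "qqityllru".

qqityllru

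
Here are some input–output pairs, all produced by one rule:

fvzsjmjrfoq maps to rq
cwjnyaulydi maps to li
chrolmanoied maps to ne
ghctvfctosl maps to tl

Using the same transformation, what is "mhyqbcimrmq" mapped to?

The pattern: keep one character in every 3, starting at position 2 (positions 2nd, 5th, 8th, ...), then delete the first 2 characters.
Starting from "mhyqbcimrmq": after the first operation, "hbmq"; after the second, "mq".

mq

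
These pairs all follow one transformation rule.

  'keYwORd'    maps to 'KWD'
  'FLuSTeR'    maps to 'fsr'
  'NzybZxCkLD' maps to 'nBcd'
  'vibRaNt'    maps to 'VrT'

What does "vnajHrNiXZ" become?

The pattern: flip the case of every letter, then keep one character in every 3, starting at position 1 (positions 1st, 4th, 7th, ...).
For "vnajHrNiXZ", step one produces "VNAJhRnIxz"; step two turns that into "VJnz".
(Check on "NzybZxCkLD": → "nZYBzXcKld" → "nBcd" ✓)

VJnz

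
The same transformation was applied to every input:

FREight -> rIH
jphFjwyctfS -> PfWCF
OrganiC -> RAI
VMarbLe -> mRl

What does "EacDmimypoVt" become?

AdIYOT

Each output is the input with this applied: flip the case of every letter, then keep every other character starting from the second (positions 2nd, 4th, 6th, ...).
"EacDmimypoVt" → "eACdMIMYPOvT" → "AdIYOT".
(Check on "FREight": → "freIGHT" → "rIH" ✓)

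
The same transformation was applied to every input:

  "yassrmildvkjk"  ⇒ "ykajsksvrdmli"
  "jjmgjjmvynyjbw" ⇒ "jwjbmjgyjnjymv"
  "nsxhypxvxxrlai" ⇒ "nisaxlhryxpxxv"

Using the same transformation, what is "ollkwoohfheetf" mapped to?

ofltlekewhofoh

The transformation: take characters alternately from the front and the back (1st, last, 2nd, 2nd-last, ...).
On "ollkwoohfheetf" that produces "ofltlekewhofoh".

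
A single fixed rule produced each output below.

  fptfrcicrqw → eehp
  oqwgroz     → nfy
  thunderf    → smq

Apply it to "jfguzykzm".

Each output is the input with this applied: keep one character in every 3, starting at position 1 (positions 1st, 4th, 7th, ...), then shift every letter 1 place backward in the alphabet (wrapping around).
"jfguzykzm" → "juk" → "itj".

itj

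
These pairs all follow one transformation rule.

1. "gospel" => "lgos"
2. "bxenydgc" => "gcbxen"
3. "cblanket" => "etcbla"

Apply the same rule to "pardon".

In each case the input is transformed by: swap the front and back halves of the string, then delete the first 2 characters.
Working it through for "pardon": intermediate "donpar", final "npar".

npar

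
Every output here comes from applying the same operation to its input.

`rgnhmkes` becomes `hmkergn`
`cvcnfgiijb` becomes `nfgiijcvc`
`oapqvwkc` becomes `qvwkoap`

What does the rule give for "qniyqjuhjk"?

The pattern: delete the last character, then move the first 3 characters to the end (rotate left by 3).
Applying that to "qniyqjuhjk" gives "yqjuhjqni".

yqjuhjqni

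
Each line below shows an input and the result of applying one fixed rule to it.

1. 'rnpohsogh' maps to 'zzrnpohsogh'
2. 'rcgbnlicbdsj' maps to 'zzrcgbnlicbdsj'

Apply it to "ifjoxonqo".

zzifjoxonqo

The rule is to prepend "zz".
"ifjoxonqo" → "zzifjoxonqo".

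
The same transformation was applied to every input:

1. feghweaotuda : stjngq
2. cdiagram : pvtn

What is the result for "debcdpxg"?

In each case the input is transformed by: shift every letter 13 places forward in the alphabet (wrapping around) — i.e. ROT13, then keep every other character starting from the first (positions 1st, 3rd, 5th, ...).
Doing the same to "debcdpxg": "qoqk".

qoqk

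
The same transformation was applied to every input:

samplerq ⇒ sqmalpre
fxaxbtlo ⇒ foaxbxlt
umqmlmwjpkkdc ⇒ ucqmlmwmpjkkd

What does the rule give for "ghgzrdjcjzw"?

The transformation: move the last character to the front, then swap each adjacent pair of characters (1↔2, 3↔4, ...).
Doing the same to "ghgzrdjcjzw": "gwghrzjdjcz".
(Check on "fxaxbtlo": → "ofxaxbtl" → "foaxbxlt" ✓)

gwghrzjdjcz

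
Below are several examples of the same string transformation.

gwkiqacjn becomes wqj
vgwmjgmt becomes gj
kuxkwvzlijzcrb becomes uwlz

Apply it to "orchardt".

What's happening: move the last character to the front, then keep one character in every 3, starting at position 3 (positions 3rd, 6th, 9th, ...).
For "orchardt", step one produces "torchard"; step two turns that into "ra".

ra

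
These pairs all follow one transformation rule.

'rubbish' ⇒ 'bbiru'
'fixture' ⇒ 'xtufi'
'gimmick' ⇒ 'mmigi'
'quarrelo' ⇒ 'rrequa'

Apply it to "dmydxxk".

ydxdm

The transformation: delete the last 2 characters, then move the last 3 characters to the front (rotate right by 3).
Working it through for "dmydxxk": intermediate "dmydx", final "ydxdm".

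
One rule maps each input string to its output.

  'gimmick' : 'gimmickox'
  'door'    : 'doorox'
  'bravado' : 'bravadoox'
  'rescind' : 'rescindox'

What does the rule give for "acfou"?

acfouox

The pattern: append "ox".
Applying that to "acfou" gives "acfouox".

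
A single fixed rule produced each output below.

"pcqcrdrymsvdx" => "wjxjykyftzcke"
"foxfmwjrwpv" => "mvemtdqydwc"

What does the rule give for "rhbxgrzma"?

What's happening: shift every letter 7 places forward in the alphabet (wrapping around).
Doing the same to "rhbxgrzma": "yoienygth".

yoienygth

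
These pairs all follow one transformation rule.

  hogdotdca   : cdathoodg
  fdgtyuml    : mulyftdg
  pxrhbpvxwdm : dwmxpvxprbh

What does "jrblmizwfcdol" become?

odlcjfrwbzlim

The pattern: move the last 2 characters to the front (rotate right by 2), then take characters alternately from the front and the back (1st, last, 2nd, 2nd-last, ...).
For "jrblmizwfcdol", step one produces "oljrblmizwfcd"; step two turns that into "odlcjfrwbzlim".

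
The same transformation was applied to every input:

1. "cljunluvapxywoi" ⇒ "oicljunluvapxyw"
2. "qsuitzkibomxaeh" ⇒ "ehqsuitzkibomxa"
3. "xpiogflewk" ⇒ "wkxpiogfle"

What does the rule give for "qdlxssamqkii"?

Rule — move the last 2 characters to the front (rotate right by 2).
Applying that to "qdlxssamqkii" gives "iiqdlxssamqk".

iiqdlxssamqk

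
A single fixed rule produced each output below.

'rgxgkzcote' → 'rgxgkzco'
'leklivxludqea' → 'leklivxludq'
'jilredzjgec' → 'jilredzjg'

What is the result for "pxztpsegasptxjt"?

pxztpsegasptx

The pattern: delete the last 2 characters.
"pxztpsegasptxjt" → "pxztpsegasptx".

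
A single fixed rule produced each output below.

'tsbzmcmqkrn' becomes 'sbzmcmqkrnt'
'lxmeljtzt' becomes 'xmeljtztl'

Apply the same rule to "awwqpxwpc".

Rule — move the first character to the end.
"awwqpxwpc" → "wwqpxwpca".

wwqpxwpca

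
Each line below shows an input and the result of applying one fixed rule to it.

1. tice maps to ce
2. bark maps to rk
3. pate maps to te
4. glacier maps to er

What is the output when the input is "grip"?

ip

Each output is the input with this applied: keep only the last 2 characters.
"grip" → "ip".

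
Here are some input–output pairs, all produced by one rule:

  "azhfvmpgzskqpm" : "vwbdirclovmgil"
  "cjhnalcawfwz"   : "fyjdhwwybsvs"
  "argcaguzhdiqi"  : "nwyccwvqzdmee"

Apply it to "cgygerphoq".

Looking at the pairs, the operation is to swap each adjacent pair of characters (1↔2, 3↔4, ...), then shift every letter 4 places backward in the alphabet (wrapping around).
Applying both steps to "cgygerphoq": "gcgyrehpqo", then "cycunadlmk".

cycunadlmk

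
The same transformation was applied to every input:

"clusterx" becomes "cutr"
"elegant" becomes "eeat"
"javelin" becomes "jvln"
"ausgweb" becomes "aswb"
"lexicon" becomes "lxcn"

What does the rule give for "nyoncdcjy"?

In each case the input is transformed by: keep every other character starting from the first (positions 1st, 3rd, 5th, ...).
"nyoncdcjy" → "noccy".

noccy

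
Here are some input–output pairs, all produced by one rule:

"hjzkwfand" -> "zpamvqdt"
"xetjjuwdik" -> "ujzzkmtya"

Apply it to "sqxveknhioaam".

In each case the input is transformed by: delete the first character, then shift every letter 10 places backward in the alphabet (wrapping around).
Starting from "sqxveknhioaam": after the first operation, "qxveknhioaam"; after the second, "gnluadxyeqqc".

gnluadxyeqqc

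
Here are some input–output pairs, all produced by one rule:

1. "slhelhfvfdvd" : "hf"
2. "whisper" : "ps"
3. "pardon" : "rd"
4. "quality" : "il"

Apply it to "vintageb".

Each output is the input with this applied: take characters alternately from the front and the back (1st, last, 2nd, 2nd-last, ...), then keep only the last 2 characters.
Working it through for "vintageb": intermediate "vbiengta", final "ta".

ta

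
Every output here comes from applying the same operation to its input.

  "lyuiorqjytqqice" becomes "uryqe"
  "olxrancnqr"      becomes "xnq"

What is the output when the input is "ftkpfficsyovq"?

kfsv

In each case the input is transformed by: keep one character in every 3, starting at position 3 (positions 3rd, 6th, 9th, ...).
"ftkpfficsyovq" → "kfsv".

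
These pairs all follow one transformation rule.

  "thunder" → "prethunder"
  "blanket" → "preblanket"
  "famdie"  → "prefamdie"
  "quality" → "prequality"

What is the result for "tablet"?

Rule — prepend "pre".
So "tablet" becomes "pretablet".

pretablet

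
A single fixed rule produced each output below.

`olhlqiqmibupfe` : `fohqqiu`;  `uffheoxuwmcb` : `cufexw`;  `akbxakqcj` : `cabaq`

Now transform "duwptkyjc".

What's happening: move the last 2 characters to the front (rotate right by 2), then keep every other character starting from the first (positions 1st, 3rd, 5th, ...).
Applying that to "duwptkyjc" gives "jdwty".

jdwty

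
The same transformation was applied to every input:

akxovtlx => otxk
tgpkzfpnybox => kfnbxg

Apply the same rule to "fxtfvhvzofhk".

fhzfkx

Each output is the input with this applied: move the first 2 characters to the end (rotate left by 2), then keep every other character starting from the second (positions 2nd, 4th, 6th, ...).
On "fxtfvhvzofhk": the first step gives "tfvhvzofhkfx", and the second then gives "fhzfkx".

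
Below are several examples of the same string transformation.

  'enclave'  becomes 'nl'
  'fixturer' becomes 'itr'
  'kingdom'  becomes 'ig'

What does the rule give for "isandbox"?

The transformation: delete the last 2 characters, then keep every other character starting from the second (positions 2nd, 4th, 6th, ...).
Working it through for "isandbox": intermediate "isandb", final "snb".

snb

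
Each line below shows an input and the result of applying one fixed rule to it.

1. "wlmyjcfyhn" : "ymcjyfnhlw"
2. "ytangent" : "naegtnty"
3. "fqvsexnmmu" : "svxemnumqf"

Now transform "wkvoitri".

The rule is to move the first 2 characters to the end (rotate left by 2), then swap each adjacent pair of characters (1↔2, 3↔4, ...).
Starting from "wkvoitri": after the first operation, "voitriwk"; after the second, "ovtiirkw".

ovtiirkw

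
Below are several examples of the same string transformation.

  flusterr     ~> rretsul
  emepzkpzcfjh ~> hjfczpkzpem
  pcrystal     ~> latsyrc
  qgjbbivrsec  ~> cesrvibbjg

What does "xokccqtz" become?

Looking at the pairs, the operation is to delete the first character, then reverse the string.
Starting from "xokccqtz": after the first operation, "okccqtz"; after the second, "ztqccko".

ztqccko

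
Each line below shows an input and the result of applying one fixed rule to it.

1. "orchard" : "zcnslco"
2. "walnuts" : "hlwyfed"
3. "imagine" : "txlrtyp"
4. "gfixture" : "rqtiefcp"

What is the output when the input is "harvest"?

The transformation: shift every letter 11 places forward in the alphabet (wrapping around).
Doing the same to "harvest": "slcgpde".

slcgpde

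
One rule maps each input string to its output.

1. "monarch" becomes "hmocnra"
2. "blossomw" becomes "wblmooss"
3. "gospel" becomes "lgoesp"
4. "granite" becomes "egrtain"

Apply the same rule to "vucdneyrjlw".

In each case the input is transformed by: swap the first and last characters, then take characters alternately from the front and the back (1st, last, 2nd, 2nd-last, ...).
Applying both steps to "vucdneyrjlw": "wucdneyrjlv", then "wvulcjdrnye".

wvulcjdrnye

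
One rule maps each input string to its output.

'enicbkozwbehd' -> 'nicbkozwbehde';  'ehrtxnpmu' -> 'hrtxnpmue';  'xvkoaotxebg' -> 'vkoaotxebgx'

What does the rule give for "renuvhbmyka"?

enuvhbmykar

Looking at the pairs, the operation is to move the first character to the end.
So "renuvhbmyka" becomes "enuvhbmykar".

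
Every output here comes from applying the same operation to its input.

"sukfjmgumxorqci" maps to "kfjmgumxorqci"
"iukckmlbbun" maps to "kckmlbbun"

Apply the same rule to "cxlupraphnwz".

lupraphnwz

Rule — delete the first 2 characters.
Applying that to "cxlupraphnwz" gives "lupraphnwz".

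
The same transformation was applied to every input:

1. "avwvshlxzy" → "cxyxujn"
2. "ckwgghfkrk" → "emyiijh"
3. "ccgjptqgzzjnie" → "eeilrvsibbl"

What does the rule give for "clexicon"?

engzk

The rule is to shift every letter 2 places forward in the alphabet (wrapping around), then delete the last 3 characters.
On "clexicon": the first step gives "engzkeqp", and the second then gives "engzk".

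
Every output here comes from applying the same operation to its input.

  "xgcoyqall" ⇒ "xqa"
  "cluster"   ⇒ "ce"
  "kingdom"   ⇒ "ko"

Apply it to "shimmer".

se

What's happening: swap each adjacent pair of characters (1↔2, 3↔4, ...), then keep one character in every 3, starting at position 2 (positions 2nd, 5th, 8th, ...).
Applying both steps to "shimmer": "hsmiemr", then "se".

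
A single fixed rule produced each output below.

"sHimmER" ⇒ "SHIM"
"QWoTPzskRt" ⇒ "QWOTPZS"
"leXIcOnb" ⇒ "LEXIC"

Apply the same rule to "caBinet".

In each case the input is transformed by: delete the last 3 characters, then convert every letter to uppercase.
"caBinet" → "caBi" → "CABI".

CABI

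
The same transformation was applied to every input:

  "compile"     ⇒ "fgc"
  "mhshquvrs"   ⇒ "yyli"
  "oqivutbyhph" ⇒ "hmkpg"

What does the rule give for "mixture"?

zki

The rule is to keep every other character starting from the second (positions 2nd, 4th, 6th, ...), then shift every letter 9 places backward in the alphabet (wrapping around).
"mixture" → "itr" → "zki".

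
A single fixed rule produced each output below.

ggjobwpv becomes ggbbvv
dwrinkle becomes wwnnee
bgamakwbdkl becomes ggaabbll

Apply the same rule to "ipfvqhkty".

ppqqtt

In each case the input is transformed by: keep one character in every 3, starting at position 2 (positions 2nd, 5th, 8th, ...), then double every character.
For "ipfvqhkty", step one produces "pqt"; step two turns that into "ppqqtt".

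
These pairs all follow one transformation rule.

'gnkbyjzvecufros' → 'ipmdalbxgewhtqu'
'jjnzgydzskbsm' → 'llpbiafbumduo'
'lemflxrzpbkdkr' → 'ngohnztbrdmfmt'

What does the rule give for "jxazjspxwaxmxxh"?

Looking at the pairs, the operation is to shift every letter 2 places forward in the alphabet (wrapping around).
So "jxazjspxwaxmxxh" becomes "lzcblurzyczozzj".

lzcblurzyczozzj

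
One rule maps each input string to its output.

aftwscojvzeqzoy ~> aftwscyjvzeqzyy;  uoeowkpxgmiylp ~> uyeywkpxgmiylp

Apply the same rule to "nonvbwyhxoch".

nynvbwyhxych

The pattern: replace every "o" with "y".
So "nonvbwyhxoch" becomes "nynvbwyhxych".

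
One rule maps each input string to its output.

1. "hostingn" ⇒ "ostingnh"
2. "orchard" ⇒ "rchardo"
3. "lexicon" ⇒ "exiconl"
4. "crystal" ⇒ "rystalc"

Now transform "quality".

ualityq

Each output is the input with this applied: move the first character to the end.
Doing the same to "quality": "ualityq".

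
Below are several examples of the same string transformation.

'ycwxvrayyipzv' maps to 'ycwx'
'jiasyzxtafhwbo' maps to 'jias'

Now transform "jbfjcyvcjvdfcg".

jbfj

What's happening: keep only the first 4 characters.
Applying that to "jbfjcyvcjvdfcg" gives "jbfj".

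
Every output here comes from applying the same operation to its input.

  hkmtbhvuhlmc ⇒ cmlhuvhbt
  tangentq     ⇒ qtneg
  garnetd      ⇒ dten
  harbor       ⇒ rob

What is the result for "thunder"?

In each case the input is transformed by: delete the first 3 characters, then reverse the string.
For "thunder" the result is "redn".

redn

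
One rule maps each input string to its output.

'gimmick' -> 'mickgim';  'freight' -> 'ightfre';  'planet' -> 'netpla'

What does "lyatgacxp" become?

tgacxplya

The pattern: move the first 3 characters to the end (rotate left by 3).
"lyatgacxp" → "tgacxplya".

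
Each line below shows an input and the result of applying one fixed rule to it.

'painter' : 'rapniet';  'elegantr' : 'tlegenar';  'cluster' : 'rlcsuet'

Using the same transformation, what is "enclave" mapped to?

The pattern: swap each adjacent pair of characters (1↔2, 3↔4, ...), then move the last character to the front.
On "enclave": the first step gives "nelcvae", and the second then gives "enelcva".

enelcva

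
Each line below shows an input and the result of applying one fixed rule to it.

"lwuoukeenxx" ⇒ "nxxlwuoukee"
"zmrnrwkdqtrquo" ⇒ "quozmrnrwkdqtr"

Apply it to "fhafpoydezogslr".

slrfhafpoydezog

Rule — move the last 3 characters to the front (rotate right by 3).
Applying that to "fhafpoydezogslr" gives "slrfhafpoydezog".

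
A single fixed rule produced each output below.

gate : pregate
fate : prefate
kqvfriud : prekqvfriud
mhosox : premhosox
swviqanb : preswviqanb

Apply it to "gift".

The rule is to prepend "pre".
Applying that to "gift" gives "pregift".

pregift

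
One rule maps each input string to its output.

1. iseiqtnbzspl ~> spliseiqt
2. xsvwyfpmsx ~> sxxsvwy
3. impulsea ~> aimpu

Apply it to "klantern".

Rule — swap the front and back halves of the string, then delete the first 3 characters.
"klantern" → "ternklan" → "nklan".

nklan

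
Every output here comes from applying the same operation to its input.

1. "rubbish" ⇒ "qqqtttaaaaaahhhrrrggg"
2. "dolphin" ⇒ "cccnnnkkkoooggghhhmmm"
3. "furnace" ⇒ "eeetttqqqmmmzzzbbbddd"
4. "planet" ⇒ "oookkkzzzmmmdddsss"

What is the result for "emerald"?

dddllldddqqqzzzkkkccc

The pattern: shift every letter 1 place backward in the alphabet (wrapping around), then repeat every character 3 times.
Applying both steps to "emerald": "dldqzkc", then "dddllldddqqqzzzkkkccc".
(Check on "furnace": → "etqmzbd" → "eeetttqqqmmmzzzbbbddd" ✓)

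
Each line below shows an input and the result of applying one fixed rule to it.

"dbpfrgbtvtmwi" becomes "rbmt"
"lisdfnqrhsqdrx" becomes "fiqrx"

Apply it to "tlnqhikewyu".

hlue

In each case the input is transformed by: keep one character in every 3, starting at position 2 (positions 2nd, 5th, 8th, ...), then swap each adjacent pair of characters (1↔2, 3↔4, ...).
Working it through for "tlnqhikewyu": intermediate "lheu", final "hlue".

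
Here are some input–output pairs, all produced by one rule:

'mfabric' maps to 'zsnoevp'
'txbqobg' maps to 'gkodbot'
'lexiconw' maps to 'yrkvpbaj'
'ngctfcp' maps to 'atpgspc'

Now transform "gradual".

Rule — shift every letter 13 places forward in the alphabet (wrapping around) — i.e. ROT13.
For "gradual" the result is "tenqhny".

tenqhny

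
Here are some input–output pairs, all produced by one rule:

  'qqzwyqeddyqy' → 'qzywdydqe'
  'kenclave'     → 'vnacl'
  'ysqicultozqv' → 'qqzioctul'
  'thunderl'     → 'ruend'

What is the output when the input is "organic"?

igna

The transformation: take characters alternately from the front and the back (1st, last, 2nd, 2nd-last, ...), then delete the first 3 characters.
On "organic": the first step gives "ocrigna", and the second then gives "igna".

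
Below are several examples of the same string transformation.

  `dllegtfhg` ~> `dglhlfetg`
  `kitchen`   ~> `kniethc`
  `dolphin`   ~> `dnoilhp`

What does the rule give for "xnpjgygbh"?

xhnbpgjyg

What's happening: take characters alternately from the front and the back (1st, last, 2nd, 2nd-last, ...).
Applying that to "xnpjgygbh" gives "xhnbpgjyg".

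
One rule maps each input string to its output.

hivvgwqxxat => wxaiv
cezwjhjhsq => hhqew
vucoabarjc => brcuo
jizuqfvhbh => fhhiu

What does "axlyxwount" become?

wutxy

Rule — keep every other character starting from the second (positions 2nd, 4th, 6th, ...), then move the last 3 characters to the front (rotate right by 3).
On "axlyxwount": the first step gives "xywut", and the second then gives "wutxy".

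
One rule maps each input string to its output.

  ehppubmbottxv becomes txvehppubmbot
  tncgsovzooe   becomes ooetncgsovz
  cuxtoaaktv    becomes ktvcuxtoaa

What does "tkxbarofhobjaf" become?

What's happening: move the last 3 characters to the front (rotate right by 3).
Doing the same to "tkxbarofhobjaf": "jaftkxbarofhob".

jaftkxbarofhob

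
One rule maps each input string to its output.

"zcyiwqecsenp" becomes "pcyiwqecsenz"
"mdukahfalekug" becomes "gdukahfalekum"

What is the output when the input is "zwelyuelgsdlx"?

xwelyuelgsdlz

Rule — swap the first and last characters.
Doing the same to "zwelyuelgsdlx": "xwelyuelgsdlz".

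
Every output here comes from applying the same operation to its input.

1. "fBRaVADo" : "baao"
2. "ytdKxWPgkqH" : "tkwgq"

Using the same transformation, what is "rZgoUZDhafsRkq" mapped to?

zozhfrq

The rule is to keep every other character starting from the second (positions 2nd, 4th, 6th, ...), then convert every letter to lowercase.
"rZgoUZDhafsRkq" → "ZoZhfRq" → "zozhfrq".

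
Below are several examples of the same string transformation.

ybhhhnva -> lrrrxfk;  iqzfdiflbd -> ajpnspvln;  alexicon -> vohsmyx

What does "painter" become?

ksxdob

In each case the input is transformed by: delete the first character, then shift every letter 10 places forward in the alphabet (wrapping around).
Applying that to "painter" gives "ksxdob".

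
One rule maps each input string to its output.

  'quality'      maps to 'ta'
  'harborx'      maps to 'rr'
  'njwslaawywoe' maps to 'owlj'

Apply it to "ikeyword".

ryi

In each case the input is transformed by: reverse the string, then keep one character in every 3, starting at position 2 (positions 2nd, 5th, 8th, ...).
So "ikeyword" becomes "ryi".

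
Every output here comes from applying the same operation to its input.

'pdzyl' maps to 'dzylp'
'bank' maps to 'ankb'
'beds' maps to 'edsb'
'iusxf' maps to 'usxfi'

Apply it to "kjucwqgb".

What's happening: move the first character to the end.
Applying that to "kjucwqgb" gives "jucwqgbk".

jucwqgbk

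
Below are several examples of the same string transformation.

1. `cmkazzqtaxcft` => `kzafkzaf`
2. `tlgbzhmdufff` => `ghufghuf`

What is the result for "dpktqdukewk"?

kdekde

The pattern: keep one character in every 3, starting at position 3 (positions 3rd, 6th, 9th, ...), then write the whole string twice.
Starting from "dpktqdukewk": after the first operation, "kde"; after the second, "kdekde".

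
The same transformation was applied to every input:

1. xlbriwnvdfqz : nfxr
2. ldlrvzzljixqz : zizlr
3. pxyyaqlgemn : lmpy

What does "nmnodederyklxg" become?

In each case the input is transformed by: keep one character in every 3, starting at position 1 (positions 1st, 4th, 7th, ...), then move the first 2 characters to the end (rotate left by 2).
For "nmnodederyklxg", step one produces "nodyx"; step two turns that into "dyxno".
(Check on "pxyyaqlgemn": → "pylm" → "lmpy" ✓)

dyxno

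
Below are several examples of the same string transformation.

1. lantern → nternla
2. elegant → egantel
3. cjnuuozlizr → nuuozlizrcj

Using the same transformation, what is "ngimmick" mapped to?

immickng

Looking at the pairs, the operation is to move the first 2 characters to the end (rotate left by 2).
Doing the same to "ngimmick": "immickng".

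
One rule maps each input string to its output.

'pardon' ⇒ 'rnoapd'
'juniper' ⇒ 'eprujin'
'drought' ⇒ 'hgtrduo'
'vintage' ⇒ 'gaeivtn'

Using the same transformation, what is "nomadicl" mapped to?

dlconami

The rule is to swap each adjacent pair of characters (1↔2, 3↔4, ...), then move the last 3 characters to the front (rotate right by 3).
For "nomadicl", step one produces "onamidlc"; step two turns that into "dlconami".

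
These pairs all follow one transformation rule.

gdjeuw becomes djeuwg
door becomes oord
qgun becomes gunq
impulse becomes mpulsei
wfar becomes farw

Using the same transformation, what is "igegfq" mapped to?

gegfqi

The pattern: move the first character to the end.
So "igegfq" becomes "gegfqi".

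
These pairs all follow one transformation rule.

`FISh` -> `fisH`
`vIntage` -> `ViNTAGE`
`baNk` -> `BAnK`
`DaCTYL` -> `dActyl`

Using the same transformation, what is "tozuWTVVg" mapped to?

TOZUwtvvG

Each output is the input with this applied: flip the case of every letter.
"tozuWTVVg" → "TOZUwtvvG".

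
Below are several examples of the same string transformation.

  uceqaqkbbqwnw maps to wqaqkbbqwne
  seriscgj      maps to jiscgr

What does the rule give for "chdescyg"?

gescyd

Rule — delete the first 2 characters, then swap the first and last characters.
For "chdescyg" the result is "gescyd".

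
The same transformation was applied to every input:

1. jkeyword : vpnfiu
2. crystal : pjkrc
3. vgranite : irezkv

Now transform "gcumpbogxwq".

ldgsfxonh

What's happening: shift every letter 9 places backward in the alphabet (wrapping around), then delete the first 2 characters.
For "gcumpbogxwq" the result is "ldgsfxonh".
(Check on "crystal": → "tipjkrc" → "pjkrc" ✓)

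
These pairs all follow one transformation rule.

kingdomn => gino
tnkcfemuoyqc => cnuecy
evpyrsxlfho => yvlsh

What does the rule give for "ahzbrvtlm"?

bhlv

The transformation: keep every other character starting from the second (positions 2nd, 4th, 6th, ...), then swap each adjacent pair of characters (1↔2, 3↔4, ...).
"ahzbrvtlm" → "hbvl" → "bhlv".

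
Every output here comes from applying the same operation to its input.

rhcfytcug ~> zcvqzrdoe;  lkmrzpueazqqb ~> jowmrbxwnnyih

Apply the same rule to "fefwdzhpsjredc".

ctawempgobazcb

Each output is the input with this applied: shift every letter 3 places backward in the alphabet (wrapping around), then move the first 2 characters to the end (rotate left by 2).
Applying both steps to "fefwdzhpsjredc": "cbctawempgobaz", then "ctawempgobazcb".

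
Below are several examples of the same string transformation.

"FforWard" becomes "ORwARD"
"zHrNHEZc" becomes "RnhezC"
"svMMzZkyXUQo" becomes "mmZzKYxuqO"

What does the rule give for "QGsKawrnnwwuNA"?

SkAWRNNWWUna

Looking at the pairs, the operation is to delete the first 2 characters, then flip the case of every letter.
"QGsKawrnnwwuNA" → "sKawrnnwwuNA" → "SkAWRNNWWUna".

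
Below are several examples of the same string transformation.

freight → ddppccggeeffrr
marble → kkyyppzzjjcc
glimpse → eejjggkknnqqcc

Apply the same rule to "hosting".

Looking at the pairs, the operation is to double every character, then shift every letter 2 places backward in the alphabet (wrapping around).
Applying both steps to "hosting": "hhoossttiinngg", then "ffmmqqrrggllee".

ffmmqqrrggllee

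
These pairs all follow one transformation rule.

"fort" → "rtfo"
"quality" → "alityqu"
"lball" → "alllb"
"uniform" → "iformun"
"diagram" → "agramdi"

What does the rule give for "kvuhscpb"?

uhscpbkv

Each output is the input with this applied: move the first 2 characters to the end (rotate left by 2).
"kvuhscpb" → "uhscpbkv".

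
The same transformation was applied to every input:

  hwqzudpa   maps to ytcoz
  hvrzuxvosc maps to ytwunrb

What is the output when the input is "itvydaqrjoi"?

xczpqinh

The rule is to delete the first 3 characters, then shift every letter 1 place backward in the alphabet (wrapping around).
For "itvydaqrjoi", step one produces "ydaqrjoi"; step two turns that into "xczpqinh".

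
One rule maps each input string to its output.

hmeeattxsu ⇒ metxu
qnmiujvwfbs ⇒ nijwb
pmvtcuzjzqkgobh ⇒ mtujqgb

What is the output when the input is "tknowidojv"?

The pattern: keep every other character starting from the second (positions 2nd, 4th, 6th, ...).
On "tknowidojv" that produces "koiov".

koiov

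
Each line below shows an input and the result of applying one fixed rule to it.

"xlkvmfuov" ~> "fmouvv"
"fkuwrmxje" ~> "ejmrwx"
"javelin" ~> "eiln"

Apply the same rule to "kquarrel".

aelrr

The rule is to delete the first 3 characters, then sort the characters into alphabetical order.
"kquarrel" → "arrel" → "aelrr".
(Check on "javelin": → "elin" → "eiln" ✓)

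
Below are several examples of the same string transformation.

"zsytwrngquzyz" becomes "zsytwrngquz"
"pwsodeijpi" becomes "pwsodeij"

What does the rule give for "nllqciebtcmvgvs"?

nllqciebtcmvg

Rule — delete the last 2 characters.
On "nllqciebtcmvgvs" that produces "nllqciebtcmvg".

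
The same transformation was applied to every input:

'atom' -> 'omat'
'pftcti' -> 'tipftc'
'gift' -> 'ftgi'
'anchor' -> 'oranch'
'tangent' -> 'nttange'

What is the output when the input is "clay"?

aycl

The transformation: move the last 2 characters to the front (rotate right by 2).
For "clay" the result is "aycl".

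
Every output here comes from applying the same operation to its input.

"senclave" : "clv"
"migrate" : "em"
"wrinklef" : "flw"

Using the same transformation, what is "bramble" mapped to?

In each case the input is transformed by: sort the characters into alphabetical order, then keep one character in every 3, starting at position 2 (positions 2nd, 5th, 8th, ...).
Applying both steps to "bramble": "abbelmr", then "bl".
(Check on "senclave": → "aceelnsv" → "clv" ✓)

bl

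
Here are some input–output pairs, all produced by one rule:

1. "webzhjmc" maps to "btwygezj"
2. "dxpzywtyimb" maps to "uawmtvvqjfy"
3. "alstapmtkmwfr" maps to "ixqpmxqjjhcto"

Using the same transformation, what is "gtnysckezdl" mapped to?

qdvkzpbhawi

The rule is to shift every letter 3 places backward in the alphabet (wrapping around), then swap each adjacent pair of characters (1↔2, 3↔4, ...).
On "gtnysckezdl": the first step gives "dqkvpzhbwai", and the second then gives "qdvkzpbhawi".
(Check on "dxpzywtyimb": → "aumwvtqvfjy" → "uawmtvvqjfy" ✓)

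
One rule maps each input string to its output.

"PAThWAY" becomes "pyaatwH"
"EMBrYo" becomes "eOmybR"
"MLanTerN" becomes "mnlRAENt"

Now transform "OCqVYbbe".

oEcBQBvy

What's happening: take characters alternately from the front and the back (1st, last, 2nd, 2nd-last, ...), then flip the case of every letter.
For "OCqVYbbe" the result is "oEcBQBvy".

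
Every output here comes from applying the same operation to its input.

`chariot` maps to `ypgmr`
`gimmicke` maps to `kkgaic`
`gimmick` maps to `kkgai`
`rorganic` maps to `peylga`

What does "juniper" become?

Looking at the pairs, the operation is to delete the first 2 characters, then shift every letter 2 places backward in the alphabet (wrapping around).
Starting from "juniper": after the first operation, "niper"; after the second, "lgncp".

lgncp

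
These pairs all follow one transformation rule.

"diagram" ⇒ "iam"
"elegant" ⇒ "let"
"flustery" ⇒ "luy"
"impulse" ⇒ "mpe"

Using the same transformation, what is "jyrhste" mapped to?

yre

Looking at the pairs, the operation is to swap each adjacent pair of characters (1↔2, 3↔4, ...), then keep one character in every 3, starting at position 1 (positions 1st, 4th, 7th, ...).
Doing the same to "jyrhste": "yre".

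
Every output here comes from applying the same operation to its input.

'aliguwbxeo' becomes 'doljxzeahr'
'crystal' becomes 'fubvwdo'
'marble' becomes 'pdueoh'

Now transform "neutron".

qhxwurq

Looking at the pairs, the operation is to shift every letter 3 places forward in the alphabet (wrapping around).
On "neutron" that produces "qhxwurq".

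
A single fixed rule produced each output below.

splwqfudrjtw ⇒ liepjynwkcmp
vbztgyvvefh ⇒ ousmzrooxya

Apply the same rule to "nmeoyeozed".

What's happening: shift every letter 7 places backward in the alphabet (wrapping around).
"nmeoyeozed" → "gfxhrxhsxw".

gfxhrxhsxw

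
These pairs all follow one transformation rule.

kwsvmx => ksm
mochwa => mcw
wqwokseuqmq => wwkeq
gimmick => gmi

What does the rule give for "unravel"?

urv

Rule — move the last character to the front, then keep every other character starting from the second (positions 2nd, 4th, 6th, ...).
"unravel" → "lunrave" → "urv".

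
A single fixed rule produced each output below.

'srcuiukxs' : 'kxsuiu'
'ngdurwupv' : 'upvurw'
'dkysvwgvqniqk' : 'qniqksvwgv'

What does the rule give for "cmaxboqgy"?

Each output is the input with this applied: delete the first 3 characters, then swap the front and back halves of the string.
Starting from "cmaxboqgy": after the first operation, "xboqgy"; after the second, "qgyxbo".

qgyxbo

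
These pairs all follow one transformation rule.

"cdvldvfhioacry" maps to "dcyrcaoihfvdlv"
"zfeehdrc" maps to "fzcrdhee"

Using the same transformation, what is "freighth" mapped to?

rfhthgie

In each case the input is transformed by: move the first 2 characters to the end (rotate left by 2), then reverse the string.
For "freighth", step one produces "eighthfr"; step two turns that into "rfhthgie".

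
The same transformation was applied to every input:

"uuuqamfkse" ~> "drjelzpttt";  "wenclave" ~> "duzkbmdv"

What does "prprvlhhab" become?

azggkuqoqo

What's happening: shift every letter 1 place backward in the alphabet (wrapping around), then reverse the string.
On "prprvlhhab": the first step gives "oqoqukggza", and the second then gives "azggkuqoqo".
(Check on "uuuqamfkse": → "tttpzlejrd" → "drjelzpttt" ✓)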